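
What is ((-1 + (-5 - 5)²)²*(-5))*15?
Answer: -735075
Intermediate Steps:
((-1 + (-5 - 5)²)²*(-5))*15 = ((-1 + (-10)²)²*(-5))*15 = ((-1 + 100)²*(-5))*15 = (99²*(-5))*15 = (9801*(-5))*15 = -49005*15 = -735075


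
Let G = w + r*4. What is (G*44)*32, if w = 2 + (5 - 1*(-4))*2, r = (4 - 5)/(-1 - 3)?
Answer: 29568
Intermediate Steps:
r = ¼ (r = -1/(-4) = -1*(-¼) = ¼ ≈ 0.25000)
w = 20 (w = 2 + (5 + 4)*2 = 2 + 9*2 = 2 + 18 = 20)
G = 21 (G = 20 + (¼)*4 = 20 + 1 = 21)
(G*44)*32 = (21*44)*32 = 924*32 = 29568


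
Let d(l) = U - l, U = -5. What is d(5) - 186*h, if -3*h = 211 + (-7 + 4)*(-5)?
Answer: 14002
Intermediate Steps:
h = -226/3 (h = -(211 + (-7 + 4)*(-5))/3 = -(211 - 3*(-5))/3 = -(211 + 15)/3 = -⅓*226 = -226/3 ≈ -75.333)
d(l) = -5 - l
d(5) - 186*h = (-5 - 1*5) - 186*(-226/3) = (-5 - 5) + 14012 = -10 + 14012 = 14002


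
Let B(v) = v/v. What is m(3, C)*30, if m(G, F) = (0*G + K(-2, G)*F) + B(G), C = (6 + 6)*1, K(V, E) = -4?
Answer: -1410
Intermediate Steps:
B(v) = 1
C = 12 (C = 12*1 = 12)
m(G, F) = 1 - 4*F (m(G, F) = (0*G - 4*F) + 1 = (0 - 4*F) + 1 = -4*F + 1 = 1 - 4*F)
m(3, C)*30 = (1 - 4*12)*30 = (1 - 48)*30 = -47*30 = -1410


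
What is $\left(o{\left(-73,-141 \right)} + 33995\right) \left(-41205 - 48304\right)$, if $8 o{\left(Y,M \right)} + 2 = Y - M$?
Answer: $- \frac{12174387617}{4} \approx -3.0436 \cdot 10^{9}$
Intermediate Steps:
$o{\left(Y,M \right)} = - \frac{1}{4} - \frac{M}{8} + \frac{Y}{8}$ ($o{\left(Y,M \right)} = - \frac{1}{4} + \frac{Y - M}{8} = - \frac{1}{4} - \left(- \frac{Y}{8} + \frac{M}{8}\right) = - \frac{1}{4} - \frac{M}{8} + \frac{Y}{8}$)
$\left(o{\left(-73,-141 \right)} + 33995\right) \left(-41205 - 48304\right) = \left(\left(- \frac{1}{4} - - \frac{141}{8} + \frac{1}{8} \left(-73\right)\right) + 33995\right) \left(-41205 - 48304\right) = \left(\left(- \frac{1}{4} + \frac{141}{8} - \frac{73}{8}\right) + 33995\right) \left(-89509\right) = \left(\frac{33}{4} + 33995\right) \left(-89509\right) = \frac{136013}{4} \left(-89509\right) = - \frac{12174387617}{4}$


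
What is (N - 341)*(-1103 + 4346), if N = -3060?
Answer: -11029443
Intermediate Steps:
(N - 341)*(-1103 + 4346) = (-3060 - 341)*(-1103 + 4346) = -3401*3243 = -11029443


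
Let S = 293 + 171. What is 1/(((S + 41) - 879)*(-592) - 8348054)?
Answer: -1/8126646 ≈ -1.2305e-7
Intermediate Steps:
S = 464
1/(((S + 41) - 879)*(-592) - 8348054) = 1/(((464 + 41) - 879)*(-592) - 8348054) = 1/((505 - 879)*(-592) - 8348054) = 1/(-374*(-592) - 8348054) = 1/(221408 - 8348054) = 1/(-8126646) = -1/8126646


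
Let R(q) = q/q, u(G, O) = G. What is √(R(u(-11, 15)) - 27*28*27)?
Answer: I*√20411 ≈ 142.87*I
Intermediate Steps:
R(q) = 1
√(R(u(-11, 15)) - 27*28*27) = √(1 - 27*28*27) = √(1 - 756*27) = √(1 - 20412) = √(-20411) = I*√20411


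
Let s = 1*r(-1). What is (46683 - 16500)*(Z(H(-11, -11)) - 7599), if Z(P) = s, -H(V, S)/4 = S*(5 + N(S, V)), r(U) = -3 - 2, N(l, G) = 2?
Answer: -229511532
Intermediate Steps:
r(U) = -5
H(V, S) = -28*S (H(V, S) = -4*S*(5 + 2) = -4*S*7 = -28*S)
s = -5 (s = 1*(-5) = -5)
Z(P) = -5
(46683 - 16500)*(Z(H(-11, -11)) - 7599) = (46683 - 16500)*(-5 - 7599) = 30183*(-7604) = -229511532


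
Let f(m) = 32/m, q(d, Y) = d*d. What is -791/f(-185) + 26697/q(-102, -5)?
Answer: 126943637/27744 ≈ 4575.5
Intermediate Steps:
q(d, Y) = d²
-791/f(-185) + 26697/q(-102, -5) = -791/(32/(-185)) + 26697/((-102)²) = -791/(32*(-1/185)) + 26697/10404 = -791/(-32/185) + 26697*(1/10404) = -791*(-185/32) + 8899/3468 = 146335/32 + 8899/3468 = 126943637/27744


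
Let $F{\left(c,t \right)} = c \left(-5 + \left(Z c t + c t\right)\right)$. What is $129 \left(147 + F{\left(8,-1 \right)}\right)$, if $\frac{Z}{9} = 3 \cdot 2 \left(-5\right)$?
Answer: $2234667$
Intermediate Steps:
$Z = -270$ ($Z = 9 \cdot 3 \cdot 2 \left(-5\right) = 9 \cdot 6 \left(-5\right) = 9 \left(-30\right) = -270$)
$F{\left(c,t \right)} = c \left(-5 - 269 c t\right)$ ($F{\left(c,t \right)} = c \left(-5 + \left(- 270 c t + c t\right)\right) = c \left(-5 - 269 c t\right)$)
$129 \left(147 + F{\left(8,-1 \right)}\right) = 129 \left(147 - 8 \left(5 + 269 \cdot 8 \left(-1\right)\right)\right) = 129 \left(147 - 8 \left(5 - 2152\right)\right) = 129 \left(147 - 8 \left(-2147\right)\right) = 129 \left(147 + 17176\right) = 129 \cdot 17323 = 2234667$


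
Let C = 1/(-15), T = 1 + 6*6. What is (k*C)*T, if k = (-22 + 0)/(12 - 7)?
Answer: 814/75 ≈ 10.853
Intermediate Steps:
T = 37 (T = 1 + 36 = 37)
k = -22/5 ≈ -4.4000
C = -1/15 ≈ -0.066667
(k*C)*T = -22/5*(-1/15)*37 = (22/75)*37 = 814/75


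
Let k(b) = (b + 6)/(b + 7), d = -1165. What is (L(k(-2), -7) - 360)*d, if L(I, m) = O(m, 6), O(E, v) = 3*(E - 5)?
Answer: 461340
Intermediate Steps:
O(E, v) = -15 + 3*E (O(E, v) = 3*(-5 + E) = -15 + 3*E)
k(b) = (6 + b)/(7 + b)
L(I, m) = -15 + 3*m
(L(k(-2), -7) - 360)*d = ((-15 + 3*(-7)) - 360)*(-1165) = ((-15 - 21) - 360)*(-1165) = (-36 - 360)*(-1165) = -396*(-1165) = 461340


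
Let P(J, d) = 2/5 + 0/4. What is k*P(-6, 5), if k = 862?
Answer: 1724/5 ≈ 344.80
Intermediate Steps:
P(J, d) = ⅖ (P(J, d) = 2*(⅕) + 0*(¼) = ⅖ + 0 = ⅖)
k*P(-6, 5) = 862*(⅖) = 1724/5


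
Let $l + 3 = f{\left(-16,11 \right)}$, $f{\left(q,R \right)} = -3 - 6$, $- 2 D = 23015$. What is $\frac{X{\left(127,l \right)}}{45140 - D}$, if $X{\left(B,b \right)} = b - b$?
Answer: $0$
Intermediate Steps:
$D = - \frac{23015}{2}$ ($D = \left(- \frac{1}{2}\right) 23015 = - \frac{23015}{2} \approx -11508.0$)
$f{\left(q,R \right)} = -9$
$l = -12$ ($l = -3 - 9 = -12$)
$X{\left(B,b \right)} = 0$
$\frac{X{\left(127,l \right)}}{45140 - D} = \frac{0}{45140 - - \frac{23015}{2}} = \frac{0}{45140 + \frac{23015}{2}} = \frac{0}{\frac{113295}{2}} = 0 \cdot \frac{2}{113295} = 0$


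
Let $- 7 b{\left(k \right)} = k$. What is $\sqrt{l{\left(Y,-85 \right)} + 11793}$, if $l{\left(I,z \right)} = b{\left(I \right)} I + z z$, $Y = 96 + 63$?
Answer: $\frac{\sqrt{754915}}{7} \approx 124.12$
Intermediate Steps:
$Y = 159$
$b{\left(k \right)} = - \frac{k}{7}$
$l{\left(I,z \right)} = z^{2} - \frac{I^{2}}{7}$ ($l{\left(I,z \right)} = - \frac{I}{7} I + z z = - \frac{I^{2}}{7} + z^{2} = z^{2} - \frac{I^{2}}{7}$)
$\sqrt{l{\left(Y,-85 \right)} + 11793} = \sqrt{\left(\left(-85\right)^{2} - \frac{159^{2}}{7}\right) + 11793} = \sqrt{\left(7225 - \frac{25281}{7}\right) + 11793} = \sqrt{\frac{25294}{7} + 11793} = \sqrt{\frac{107845}{7}} = \frac{\sqrt{754915}}{7}$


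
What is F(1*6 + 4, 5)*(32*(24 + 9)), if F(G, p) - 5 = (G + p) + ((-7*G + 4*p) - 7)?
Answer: -39072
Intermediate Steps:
F(G, p) = -2 - 6*G + 5*p (F(G, p) = 5 + ((G + p) + ((-7*G + 4*p) - 7)) = 5 + ((G + p) + (-7 - 7*G + 4*p)) = 5 + (-7 - 6*G + 5*p) = -2 - 6*G + 5*p)
F(1*6 + 4, 5)*(32*(24 + 9)) = (-2 - 6*(1*6 + 4) + 5*5)*(32*(24 + 9)) = (-2 - 6*(6 + 4) + 25)*(32*33) = (-2 - 6*10 + 25)*1056 = (-2 - 60 + 25)*1056 = -37*1056 = -39072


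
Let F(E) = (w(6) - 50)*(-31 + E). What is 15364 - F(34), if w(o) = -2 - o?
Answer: 15538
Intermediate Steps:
F(E) = 1798 - 58*E (F(E) = ((-2 - 1*6) - 50)*(-31 + E) = ((-2 - 6) - 50)*(-31 + E) = (-8 - 50)*(-31 + E) = -58*(-31 + E) = 1798 - 58*E)
15364 - F(34) = 15364 - (1798 - 58*34) = 15364 - (1798 - 1972) = 15364 - 1*(-174) = 15364 + 174 = 15538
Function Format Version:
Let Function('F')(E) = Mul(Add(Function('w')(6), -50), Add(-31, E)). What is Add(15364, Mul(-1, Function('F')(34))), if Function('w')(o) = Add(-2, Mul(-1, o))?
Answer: 15538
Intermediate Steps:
Function('F')(E) = Add(1798, Mul(-58, E)) (Function('F')(E) = Mul(Add(Add(-2, Mul(-1, 6)), -50), Add(-31, E)) = Mul(Add(Add(-2, -6), -50), Add(-31, E)) = Mul(Add(-8, -50), Add(-31, E)) = Mul(-58, Add(-31, E)) = Add(1798, Mul(-58, E)))
Add(15364, Mul(-1, Function('F')(34))) = Add(15364, Mul(-1, Add(1798, Mul(-58, 34)))) = Add(15364, Mul(-1, Add(1798, -1972))) = Add(15364, Mul(-1, -174)) = Add(15364, 174) = 15538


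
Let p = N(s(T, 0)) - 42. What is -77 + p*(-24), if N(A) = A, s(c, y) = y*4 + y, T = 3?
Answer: 931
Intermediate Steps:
s(c, y) = 5*y (s(c, y) = 4*y + y = 5*y)
p = -42 (p = 5*0 - 42 = 0 - 42 = -42)
-77 + p*(-24) = -77 - 42*(-24) = -77 + 1008 = 931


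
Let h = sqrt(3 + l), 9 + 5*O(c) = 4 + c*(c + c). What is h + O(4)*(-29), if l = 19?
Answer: -783/5 + sqrt(22) ≈ -151.91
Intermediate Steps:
O(c) = -1 + 2*c**2/5 (O(c) = -9/5 + (4 + c*(c + c))/5 = -9/5 + (4 + c*(2*c))/5 = -9/5 + (4 + 2*c**2)/5 = -9/5 + (4/5 + 2*c**2/5) = -1 + 2*c**2/5)
h = sqrt(22) (h = sqrt(3 + 19) = sqrt(22) ≈ 4.6904)
h + O(4)*(-29) = sqrt(22) + (-1 + (2/5)*4**2)*(-29) = sqrt(22) + (-1 + (2/5)*16)*(-29) = sqrt(22) + (-1 + 32/5)*(-29) = sqrt(22) + (27/5)*(-29) = sqrt(22) - 783/5 = -783/5 + sqrt(22)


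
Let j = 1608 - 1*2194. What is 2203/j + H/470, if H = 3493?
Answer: 252872/68855 ≈ 3.6725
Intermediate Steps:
j = -586 (j = 1608 - 2194 = -586)
2203/j + H/470 = 2203/(-586) + 3493/470 = 2203*(-1/586) + 3493*(1/470) = -2203/586 + 3493/470 = 252872/68855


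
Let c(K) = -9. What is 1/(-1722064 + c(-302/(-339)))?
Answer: -1/1722073 ≈ -5.8070e-7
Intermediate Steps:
1/(-1722064 + c(-302/(-339))) = 1/(-1722064 - 9) = 1/(-1722073) = -1/1722073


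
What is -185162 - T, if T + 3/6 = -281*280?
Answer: -212963/2 ≈ -1.0648e+5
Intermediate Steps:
T = -157361/2 (T = -½ - 281*280 = -½ - 78680 = -157361/2 ≈ -78681.)
-185162 - T = -185162 - 1*(-157361/2) = -185162 + 157361/2 = -212963/2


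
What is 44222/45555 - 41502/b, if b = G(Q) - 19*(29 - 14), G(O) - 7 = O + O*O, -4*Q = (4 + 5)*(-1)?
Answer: 30441503242/197298705 ≈ 154.29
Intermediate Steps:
Q = 9/4 (Q = -(4 + 5)*(-1)/4 = -9*(-1)/4 = -¼*(-9) = 9/4 ≈ 2.2500)
G(O) = 7 + O + O² (G(O) = 7 + (O + O*O) = 7 + (O + O²) = 7 + O + O²)
b = -4331/16 (b = (7 + 9/4 + (9/4)²) - 19*(29 - 14) = (7 + 9/4 + 81/16) - 19*15 = 229/16 - 1*285 = 229/16 - 285 = -4331/16 ≈ -270.69)
44222/45555 - 41502/b = 44222/45555 - 41502/(-4331/16) = 44222*(1/45555) - 41502*(-16/4331) = 44222/45555 + 664032/4331 = 30441503242/197298705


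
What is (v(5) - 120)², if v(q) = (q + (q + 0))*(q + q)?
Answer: 400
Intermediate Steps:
v(q) = 4*q² (v(q) = (q + q)*(2*q) = (2*q)*(2*q) = 4*q²)
(v(5) - 120)² = (4*5² - 120)² = (4*25 - 120)² = (100 - 120)² = (-20)² = 400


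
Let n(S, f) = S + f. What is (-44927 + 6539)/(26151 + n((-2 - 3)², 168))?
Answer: -9597/6586 ≈ -1.4572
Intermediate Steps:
(-44927 + 6539)/(26151 + n((-2 - 3)², 168)) = (-44927 + 6539)/(26151 + ((-2 - 3)² + 168)) = -38388/(26151 + ((-5)² + 168)) = -38388/(26151 + (25 + 168)) = -38388/(26151 + 193) = -38388/26344 = -38388*1/26344 = -9597/6586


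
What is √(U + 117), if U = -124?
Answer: I*√7 ≈ 2.6458*I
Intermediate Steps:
√(U + 117) = √(-124 + 117) = √(-7) = I*√7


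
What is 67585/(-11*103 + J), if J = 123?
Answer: -13517/202 ≈ -66.916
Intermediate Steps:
67585/(-11*103 + J) = 67585/(-11*103 + 123) = 67585/(-1133 + 123) = 67585/(-1010) = 67585*(-1/1010) = -13517/202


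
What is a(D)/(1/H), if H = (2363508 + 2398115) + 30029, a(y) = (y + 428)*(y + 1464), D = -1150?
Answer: -1086305841616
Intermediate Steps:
a(y) = (428 + y)*(1464 + y)
H = 4791652 (H = 4761623 + 30029 = 4791652)
a(D)/(1/H) = (626592 + (-1150)**2 + 1892*(-1150))/(1/4791652) = (626592 + 1322500 - 2175800)/(1/4791652) = -226708*4791652 = -1086305841616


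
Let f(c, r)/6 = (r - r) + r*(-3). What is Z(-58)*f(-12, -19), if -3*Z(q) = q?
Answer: 6612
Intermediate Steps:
Z(q) = -q/3
f(c, r) = -18*r (f(c, r) = 6*((r - r) + r*(-3)) = 6*(0 - 3*r) = 6*(-3*r) = -18*r)
Z(-58)*f(-12, -19) = (-⅓*(-58))*(-18*(-19)) = (58/3)*342 = 6612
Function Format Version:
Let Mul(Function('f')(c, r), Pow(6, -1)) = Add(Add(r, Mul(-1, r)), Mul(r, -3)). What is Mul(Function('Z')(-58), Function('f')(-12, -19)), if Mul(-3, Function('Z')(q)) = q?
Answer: 6612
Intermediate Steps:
Function('Z')(q) = Mul(Rational(-1, 3), q)
Function('f')(c, r) = Mul(-18, r) (Function('f')(c, r) = Mul(6, Add(Add(r, Mul(-1, r)), Mul(r, -3))) = Mul(6, Add(0, Mul(-3, r))) = Mul(6, Mul(-3, r)) = Mul(-18, r))
Mul(Function('Z')(-58), Function('f')(-12, -19)) = Mul(Mul(Rational(-1, 3), -58), Mul(-18, -19)) = Mul(Rational(58, 3), 342) = 6612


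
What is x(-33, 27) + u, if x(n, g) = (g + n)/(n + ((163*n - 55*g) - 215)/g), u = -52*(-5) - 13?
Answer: 984376/3985 ≈ 247.02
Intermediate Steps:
u = 247 (u = 260 - 13 = 247)
x(n, g) = (g + n)/(n + (-215 - 55*g + 163*n)/g) (x(n, g) = (g + n)/(n + ((-55*g + 163*n) - 215)/g) = (g + n)/(n + (-215 - 55*g + 163*n)/g))
x(-33, 27) + u = 27*(27 - 33)/(-215 - 55*27 + 163*(-33) + 27*(-33)) + 247 = 27*(-6)/(-215 - 1485 - 5379 - 891) + 247 = 27*(-6)/(-7970) + 247 = 27*(-1/7970)*(-6) + 247 = 81/3985 + 247 = 984376/3985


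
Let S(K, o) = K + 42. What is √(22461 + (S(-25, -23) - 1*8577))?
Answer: √13901 ≈ 117.90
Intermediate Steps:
S(K, o) = 42 + K
√(22461 + (S(-25, -23) - 1*8577)) = √(22461 + ((42 - 25) - 1*8577)) = √(22461 + (17 - 8577)) = √(22461 - 8560) = √13901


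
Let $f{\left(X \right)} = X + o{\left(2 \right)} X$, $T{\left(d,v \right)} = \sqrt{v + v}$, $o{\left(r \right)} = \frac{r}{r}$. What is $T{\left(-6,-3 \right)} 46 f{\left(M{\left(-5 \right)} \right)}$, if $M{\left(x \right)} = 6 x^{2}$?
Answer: $13800 i \sqrt{6} \approx 33803.0 i$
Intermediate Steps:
$o{\left(r \right)} = 1$
$T{\left(d,v \right)} = \sqrt{2} \sqrt{v}$ ($T{\left(d,v \right)} = \sqrt{2 v} = \sqrt{2} \sqrt{v}$)
$f{\left(X \right)} = 2 X$ ($f{\left(X \right)} = X + 1 X = X + X = 2 X$)
$T{\left(-6,-3 \right)} 46 f{\left(M{\left(-5 \right)} \right)} = \sqrt{2} \sqrt{-3} \cdot 46 \cdot 2 \cdot 6 \left(-5\right)^{2} = \sqrt{2} i \sqrt{3} \cdot 46 \cdot 2 \cdot 6 \cdot 25 = i \sqrt{6} \cdot 46 \cdot 2 \cdot 150 = 46 i \sqrt{6} \cdot 300 = 13800 i \sqrt{6}$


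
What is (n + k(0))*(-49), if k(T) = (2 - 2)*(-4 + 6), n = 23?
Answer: -1127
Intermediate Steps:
k(T) = 0 (k(T) = 0*2 = 0)
(n + k(0))*(-49) = (23 + 0)*(-49) = 23*(-49) = -1127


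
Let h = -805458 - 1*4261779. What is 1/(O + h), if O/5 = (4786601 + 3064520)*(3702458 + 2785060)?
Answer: 1/254671438971153 ≈ 3.9266e-15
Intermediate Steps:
h = -5067237 (h = -805458 - 4261779 = -5067237)
O = 254671444038390 (O = 5*((4786601 + 3064520)*(3702458 + 2785060)) = 5*(7851121*6487518) = 5*50934288807678 = 254671444038390)
1/(O + h) = 1/(254671444038390 - 5067237) = 1/254671438971153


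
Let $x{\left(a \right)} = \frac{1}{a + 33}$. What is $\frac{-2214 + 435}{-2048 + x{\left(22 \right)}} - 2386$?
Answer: $- \frac{268658809}{112639} \approx -2385.1$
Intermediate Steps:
$x{\left(a \right)} = \frac{1}{33 + a}$
$\frac{-2214 + 435}{-2048 + x{\left(22 \right)}} - 2386 = \frac{-2214 + 435}{-2048 + \frac{1}{33 + 22}} - 2386 = - \frac{1779}{-2048 + \frac{1}{55}} - 2386 = - \frac{1779}{- \frac{112639}{55}} - 2386 = \left(-1779\right) \left(- \frac{55}{112639}\right) - 2386 = \frac{97845}{112639} - 2386 = - \frac{268658809}{112639}$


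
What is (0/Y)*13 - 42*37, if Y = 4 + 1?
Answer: -1554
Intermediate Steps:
Y = 5
(0/Y)*13 - 42*37 = (0/5)*13 - 42*37 = (0*(⅕))*13 - 1554 = 0*13 - 1554 = 0 - 1554 = -1554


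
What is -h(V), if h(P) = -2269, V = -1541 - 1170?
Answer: 2269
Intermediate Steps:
V = -2711
-h(V) = -1*(-2269) = 2269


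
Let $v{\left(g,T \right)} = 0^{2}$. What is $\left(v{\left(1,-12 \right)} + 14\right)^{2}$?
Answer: $196$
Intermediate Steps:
$v{\left(g,T \right)} = 0$
$\left(v{\left(1,-12 \right)} + 14\right)^{2} = \left(0 + 14\right)^{2} = 14^{2} = 196$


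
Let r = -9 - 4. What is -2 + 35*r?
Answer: -457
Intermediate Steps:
r = -13
-2 + 35*r = -2 + 35*(-13) = -2 - 455 = -457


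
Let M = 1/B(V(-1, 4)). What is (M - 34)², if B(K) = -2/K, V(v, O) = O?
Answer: 1296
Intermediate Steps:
M = -2 (M = 1/(-2/4) = 1/(-2*¼) = 1/(-½) = -2)
(M - 34)² = (-2 - 34)² = (-36)² = 1296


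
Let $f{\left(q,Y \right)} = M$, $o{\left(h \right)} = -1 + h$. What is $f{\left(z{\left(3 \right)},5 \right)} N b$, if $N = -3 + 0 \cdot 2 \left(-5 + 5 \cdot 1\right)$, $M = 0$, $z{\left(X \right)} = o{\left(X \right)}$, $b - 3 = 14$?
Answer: $0$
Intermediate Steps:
$b = 17$ ($b = 3 + 14 = 17$)
$z{\left(X \right)} = -1 + X$
$f{\left(q,Y \right)} = 0$
$N = -3$ ($N = -3 + 0 \cdot 2 \left(-5 + 5\right) = -3 + 0 \cdot 2 \cdot 0 = -3 + 0 \cdot 0 = -3 + 0 = -3$)
$f{\left(z{\left(3 \right)},5 \right)} N b = 0 \left(-3\right) 17 = 0 \cdot 17 = 0$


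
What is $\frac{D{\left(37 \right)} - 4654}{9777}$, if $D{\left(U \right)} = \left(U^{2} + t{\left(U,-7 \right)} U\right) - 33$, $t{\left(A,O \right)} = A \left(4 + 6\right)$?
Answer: $\frac{10372}{9777} \approx 1.0609$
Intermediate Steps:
$t{\left(A,O \right)} = 10 A$ ($t{\left(A,O \right)} = A 10 = 10 A$)
$D{\left(U \right)} = -33 + 11 U^{2}$ ($D{\left(U \right)} = \left(U^{2} + 10 U U\right) - 33 = \left(U^{2} + 10 U^{2}\right) - 33 = 11 U^{2} - 33 = -33 + 11 U^{2}$)
$\frac{D{\left(37 \right)} - 4654}{9777} = \frac{\left(-33 + 11 \cdot 37^{2}\right) - 4654}{9777} = \left(\left(-33 + 11 \cdot 1369\right) - 4654\right) \frac{1}{9777} = \left(\left(-33 + 15059\right) - 4654\right) \frac{1}{9777} = \left(15026 - 4654\right) \frac{1}{9777} = 10372 \cdot \frac{1}{9777} = \frac{10372}{9777}$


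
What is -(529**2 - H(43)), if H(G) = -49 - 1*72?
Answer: -279962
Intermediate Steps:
H(G) = -121 (H(G) = -49 - 72 = -121)
-(529**2 - H(43)) = -(529**2 - 1*(-121)) = -(279841 + 121) = -1*279962 = -279962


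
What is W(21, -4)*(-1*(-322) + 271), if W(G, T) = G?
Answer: 12453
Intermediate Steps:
W(21, -4)*(-1*(-322) + 271) = 21*(-1*(-322) + 271) = 21*(322 + 271) = 21*593 = 12453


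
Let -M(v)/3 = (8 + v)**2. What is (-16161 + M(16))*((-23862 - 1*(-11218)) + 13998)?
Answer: -24221706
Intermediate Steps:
M(v) = -3*(8 + v)**2
(-16161 + M(16))*((-23862 - 1*(-11218)) + 13998) = (-16161 - 3*(8 + 16)**2)*((-23862 - 1*(-11218)) + 13998) = (-16161 - 3*24**2)*((-23862 + 11218) + 13998) = (-16161 - 3*576)*(-12644 + 13998) = (-16161 - 1728)*1354 = -17889*1354 = -24221706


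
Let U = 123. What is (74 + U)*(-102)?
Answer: -20094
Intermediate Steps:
(74 + U)*(-102) = (74 + 123)*(-102) = 197*(-102) = -20094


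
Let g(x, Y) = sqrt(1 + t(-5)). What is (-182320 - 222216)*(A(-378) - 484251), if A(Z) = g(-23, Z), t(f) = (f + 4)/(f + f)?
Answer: 195896962536 - 202268*sqrt(110)/5 ≈ 1.9590e+11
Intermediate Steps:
t(f) = (4 + f)/(2*f) (t(f) = (4 + f)/((2*f)) = (4 + f)*(1/(2*f)) = (4 + f)/(2*f))
g(x, Y) = sqrt(110)/10 (g(x, Y) = sqrt(1 + (1/2)*(4 - 5)/(-5)) = sqrt(1 + (1/2)*(-1/5)*(-1)) = sqrt(1 + 1/10) = sqrt(11/10) = sqrt(110)/10)
A(Z) = sqrt(110)/10
(-182320 - 222216)*(A(-378) - 484251) = (-182320 - 222216)*(sqrt(110)/10 - 484251) = -404536*(-484251 + sqrt(110)/10) = 195896962536 - 202268*sqrt(110)/5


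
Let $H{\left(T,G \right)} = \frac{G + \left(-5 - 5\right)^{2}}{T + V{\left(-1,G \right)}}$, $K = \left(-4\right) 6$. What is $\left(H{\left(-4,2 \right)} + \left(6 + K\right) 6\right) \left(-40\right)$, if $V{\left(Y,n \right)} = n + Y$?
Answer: $5680$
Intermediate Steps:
$K = -24$
$V{\left(Y,n \right)} = Y + n$
$H{\left(T,G \right)} = \frac{100 + G}{-1 + G + T}$ ($H{\left(T,G \right)} = \frac{G + \left(-5 - 5\right)^{2}}{T + \left(-1 + G\right)} = \frac{G + \left(-10\right)^{2}}{-1 + G + T} = \frac{G + 100}{-1 + G + T} = \frac{100 + G}{-1 + G + T}$)
$\left(H{\left(-4,2 \right)} + \left(6 + K\right) 6\right) \left(-40\right) = \left(\frac{100 + 2}{-1 + 2 - 4} + \left(6 - 24\right) 6\right) \left(-40\right) = \left(\frac{1}{-3} \cdot 102 - 108\right) \left(-40\right) = \left(\left(- \frac{1}{3}\right) 102 - 108\right) \left(-40\right) = \left(-34 - 108\right) \left(-40\right) = \left(-142\right) \left(-40\right) = 5680$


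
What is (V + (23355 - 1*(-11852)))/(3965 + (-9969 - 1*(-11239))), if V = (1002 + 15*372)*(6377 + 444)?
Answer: 44931029/5235 ≈ 8582.8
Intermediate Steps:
V = 44895822 (V = (1002 + 5580)*6821 = 6582*6821 = 44895822)
(V + (23355 - 1*(-11852)))/(3965 + (-9969 - 1*(-11239))) = (44895822 + (23355 - 1*(-11852)))/(3965 + (-9969 - 1*(-11239))) = (44895822 + (23355 + 11852))/(3965 + (-9969 + 11239)) = (44895822 + 35207)/(3965 + 1270) = 44931029/5235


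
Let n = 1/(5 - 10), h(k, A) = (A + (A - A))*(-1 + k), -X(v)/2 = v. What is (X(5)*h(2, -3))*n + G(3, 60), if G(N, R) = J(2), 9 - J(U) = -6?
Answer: 9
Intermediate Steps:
X(v) = -2*v
J(U) = 15 (J(U) = 9 - 1*(-6) = 9 + 6 = 15)
h(k, A) = A*(-1 + k) (h(k, A) = (A + 0)*(-1 + k) = A*(-1 + k))
n = -⅕ (n = 1/(-5) = -⅕ ≈ -0.20000)
G(N, R) = 15
(X(5)*h(2, -3))*n + G(3, 60) = ((-2*5)*(-3*(-1 + 2)))*(-⅕) + 15 = -(-30)*(-⅕) + 15 = -10*(-3)*(-⅕) + 15 = 30*(-⅕) + 15 = -6 + 15 = 9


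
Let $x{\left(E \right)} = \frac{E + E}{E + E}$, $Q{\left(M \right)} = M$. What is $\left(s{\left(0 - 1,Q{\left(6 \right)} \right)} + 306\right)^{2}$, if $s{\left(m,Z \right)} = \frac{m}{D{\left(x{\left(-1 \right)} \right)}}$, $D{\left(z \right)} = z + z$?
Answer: $\frac{373321}{4} \approx 93330.0$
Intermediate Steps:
$x{\left(E \right)} = 1$ ($x{\left(E \right)} = \frac{2 E}{2 E} = 2 E \frac{1}{2 E} = 1$)
$D{\left(z \right)} = 2 z$
$s{\left(m,Z \right)} = \frac{m}{2}$ ($s{\left(m,Z \right)} = \frac{m}{2 \cdot 1} = \frac{m}{2}$)
$\left(s{\left(0 - 1,Q{\left(6 \right)} \right)} + 306\right)^{2} = \left(\frac{0 - 1}{2} + 306\right)^{2} = \left(\frac{1}{2} \left(-1\right) + 306\right)^{2} = \left(- \frac{1}{2} + 306\right)^{2} = \left(\frac{611}{2}\right)^{2} = \frac{373321}{4}$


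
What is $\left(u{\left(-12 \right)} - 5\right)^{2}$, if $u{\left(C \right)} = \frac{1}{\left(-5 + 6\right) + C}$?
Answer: $\frac{3136}{121} \approx 25.917$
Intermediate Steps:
$u{\left(C \right)} = \frac{1}{1 + C}$
$\left(u{\left(-12 \right)} - 5\right)^{2} = \left(\frac{1}{1 - 12} - 5\right)^{2} = \left(\frac{1}{-11} - 5\right)^{2} = \left(- \frac{1}{11} - 5\right)^{2} = \left(- \frac{56}{11}\right)^{2} = \frac{3136}{121}$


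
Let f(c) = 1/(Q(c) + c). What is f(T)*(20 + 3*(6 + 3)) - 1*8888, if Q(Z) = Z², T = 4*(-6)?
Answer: -4906129/552 ≈ -8887.9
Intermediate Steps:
T = -24
f(c) = 1/(c + c²) (f(c) = 1/(c² + c) = 1/(c + c²))
f(T)*(20 + 3*(6 + 3)) - 1*8888 = (1/((-24)*(1 - 24)))*(20 + 3*(6 + 3)) - 1*8888 = (-1/24/(-23))*(20 + 3*9) - 8888 = (-1/24*(-1/23))*(20 + 27) - 8888 = (1/552)*47 - 8888 = 47/552 - 8888 = -4906129/552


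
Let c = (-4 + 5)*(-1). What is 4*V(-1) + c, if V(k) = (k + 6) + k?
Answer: 15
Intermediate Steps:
V(k) = 6 + 2*k (V(k) = (6 + k) + k = 6 + 2*k)
c = -1 (c = 1*(-1) = -1)
4*V(-1) + c = 4*(6 + 2*(-1)) - 1 = 4*(6 - 2) - 1 = 4*4 - 1 = 16 - 1 = 15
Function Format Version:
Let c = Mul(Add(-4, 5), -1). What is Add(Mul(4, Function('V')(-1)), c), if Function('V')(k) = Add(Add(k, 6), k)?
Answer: 15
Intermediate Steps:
Function('V')(k) = Add(6, Mul(2, k)) (Function('V')(k) = Add(Add(6, k), k) = Add(6, Mul(2, k)))
c = -1 (c = Mul(1, -1) = -1)
Add(Mul(4, Function('V')(-1)), c) = Add(Mul(4, Add(6, Mul(2, -1))), -1) = Add(Mul(4, Add(6, -2)), -1) = Add(Mul(4, 4), -1) = Add(16, -1) = 15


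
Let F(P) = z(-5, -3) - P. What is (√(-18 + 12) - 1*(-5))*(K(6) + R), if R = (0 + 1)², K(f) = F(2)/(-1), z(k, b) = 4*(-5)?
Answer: 115 + 23*I*√6 ≈ 115.0 + 56.338*I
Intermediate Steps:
z(k, b) = -20
F(P) = -20 - P
K(f) = 22 (K(f) = (-20 - 1*2)/(-1) = (-20 - 2)*(-1) = -22*(-1) = 22)
R = 1 (R = 1² = 1)
(√(-18 + 12) - 1*(-5))*(K(6) + R) = (√(-18 + 12) - 1*(-5))*(22 + 1) = (√(-6) + 5)*23 = (I*√6 + 5)*23 = (5 + I*√6)*23 = 115 + 23*I*√6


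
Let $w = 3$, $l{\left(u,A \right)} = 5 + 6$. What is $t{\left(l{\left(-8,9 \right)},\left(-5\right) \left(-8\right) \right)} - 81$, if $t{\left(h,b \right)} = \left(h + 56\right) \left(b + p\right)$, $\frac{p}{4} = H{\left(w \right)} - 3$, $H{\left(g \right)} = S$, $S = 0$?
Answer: $1795$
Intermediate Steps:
$l{\left(u,A \right)} = 11$
$H{\left(g \right)} = 0$
$p = -12$ ($p = 4 \left(0 - 3\right) = 4 \left(-3\right) = -12$)
$t{\left(h,b \right)} = \left(-12 + b\right) \left(56 + h\right)$ ($t{\left(h,b \right)} = \left(h + 56\right) \left(b - 12\right) = \left(56 + h\right) \left(-12 + b\right) = \left(-12 + b\right) \left(56 + h\right)$)
$t{\left(l{\left(-8,9 \right)},\left(-5\right) \left(-8\right) \right)} - 81 = \left(-672 - 132 + 56 \left(\left(-5\right) \left(-8\right)\right) + \left(-5\right) \left(-8\right) 11\right) - 81 = \left(-672 - 132 + 56 \cdot 40 + 40 \cdot 11\right) - 81 = \left(-672 - 132 + 2240 + 440\right) - 81 = 1876 - 81 = 1795$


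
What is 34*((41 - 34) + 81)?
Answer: 2992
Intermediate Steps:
34*((41 - 34) + 81) = 34*(7 + 81) = 34*88 = 2992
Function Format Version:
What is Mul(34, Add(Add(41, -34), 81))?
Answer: 2992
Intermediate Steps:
Mul(34, Add(Add(41, -34), 81)) = Mul(34, Add(7, 81)) = Mul(34, 88) = 2992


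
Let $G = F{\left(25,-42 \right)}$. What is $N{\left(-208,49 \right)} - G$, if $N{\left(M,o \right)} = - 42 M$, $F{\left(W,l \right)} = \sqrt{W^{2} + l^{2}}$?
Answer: $8736 - \sqrt{2389} \approx 8687.1$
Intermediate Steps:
$G = \sqrt{2389}$ ($G = \sqrt{25^{2} + \left(-42\right)^{2}} = \sqrt{625 + 1764} = \sqrt{2389} \approx 48.877$)
$N{\left(-208,49 \right)} - G = \left(-42\right) \left(-208\right) - \sqrt{2389} = 8736 - \sqrt{2389}$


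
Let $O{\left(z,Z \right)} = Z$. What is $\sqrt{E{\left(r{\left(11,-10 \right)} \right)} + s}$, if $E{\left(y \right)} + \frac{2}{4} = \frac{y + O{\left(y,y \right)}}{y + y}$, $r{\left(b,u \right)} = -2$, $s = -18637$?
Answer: $\frac{i \sqrt{74546}}{2} \approx 136.52 i$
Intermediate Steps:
$E{\left(y \right)} = \frac{1}{2}$ ($E{\left(y \right)} = - \frac{1}{2} + \frac{y + y}{y + y} = - \frac{1}{2} + \frac{2 y}{2 y} = - \frac{1}{2} + 2 y \frac{1}{2 y} = - \frac{1}{2} + 1 = \frac{1}{2}$)
$\sqrt{E{\left(r{\left(11,-10 \right)} \right)} + s} = \sqrt{\frac{1}{2} - 18637} = \sqrt{- \frac{37273}{2}} = \frac{i \sqrt{74546}}{2}$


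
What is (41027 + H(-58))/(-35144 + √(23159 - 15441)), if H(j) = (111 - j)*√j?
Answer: -(41027 + 169*I*√58)/(35144 - √7718) ≈ -1.1703 - 0.036714*I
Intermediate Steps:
H(j) = √j*(111 - j)
(41027 + H(-58))/(-35144 + √(23159 - 15441)) = (41027 + √(-58)*(111 - 1*(-58)))/(-35144 + √(23159 - 15441)) = (41027 + (I*√58)*(111 + 58))/(-35144 + √7718) = (41027 + (I*√58)*169)/(-35144 + √7718) = (41027 + 169*I*√58)/(-35144 + √7718)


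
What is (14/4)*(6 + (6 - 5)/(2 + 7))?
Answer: 385/18 ≈ 21.389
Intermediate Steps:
(14/4)*(6 + (6 - 5)/(2 + 7)) = (14*(¼))*(6 + 1/9) = 7*(6 + 1*(⅑))/2 = 7*(6 + ⅑)/2 = (7/2)*(55/9) = 385/18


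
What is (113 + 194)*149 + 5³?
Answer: 45868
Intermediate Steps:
(113 + 194)*149 + 5³ = 307*149 + 125 = 45743 + 125 = 45868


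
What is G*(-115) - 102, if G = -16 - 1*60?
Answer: 8638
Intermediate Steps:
G = -76 (G = -16 - 60 = -76)
G*(-115) - 102 = -76*(-115) - 102 = 8740 - 102 = 8638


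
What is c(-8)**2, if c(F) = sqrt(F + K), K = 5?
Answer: -3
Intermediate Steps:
c(F) = sqrt(5 + F) (c(F) = sqrt(F + 5) = sqrt(5 + F))
c(-8)**2 = (sqrt(5 - 8))**2 = (sqrt(-3))**2 = (I*sqrt(3))**2 = -3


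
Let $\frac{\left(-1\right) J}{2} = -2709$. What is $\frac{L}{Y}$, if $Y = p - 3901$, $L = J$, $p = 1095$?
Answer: $- \frac{2709}{1403} \approx -1.9309$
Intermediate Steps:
$J = 5418$ ($J = \left(-2\right) \left(-2709\right) = 5418$)
$L = 5418$
$Y = -2806$ ($Y = 1095 - 3901 = -2806$)
$\frac{L}{Y} = \frac{5418}{-2806} = 5418 \left(- \frac{1}{2806}\right) = - \frac{2709}{1403}$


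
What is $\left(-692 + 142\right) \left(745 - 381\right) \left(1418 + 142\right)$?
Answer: $-312312000$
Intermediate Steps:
$\left(-692 + 142\right) \left(745 - 381\right) \left(1418 + 142\right) = \left(-550\right) 364 \cdot 1560 = \left(-200200\right) 1560 = -312312000$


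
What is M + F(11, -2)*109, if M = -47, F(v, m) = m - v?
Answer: -1464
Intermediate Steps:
M + F(11, -2)*109 = -47 + (-2 - 1*11)*109 = -47 + (-2 - 11)*109 = -47 - 13*109 = -47 - 1417 = -1464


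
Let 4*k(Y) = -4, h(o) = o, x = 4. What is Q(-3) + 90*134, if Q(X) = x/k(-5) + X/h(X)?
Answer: 12057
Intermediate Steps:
k(Y) = -1 (k(Y) = (¼)*(-4) = -1)
Q(X) = -3 (Q(X) = 4/(-1) + X/X = 4*(-1) + 1 = -4 + 1 = -3)
Q(-3) + 90*134 = -3 + 90*134 = -3 + 12060 = 12057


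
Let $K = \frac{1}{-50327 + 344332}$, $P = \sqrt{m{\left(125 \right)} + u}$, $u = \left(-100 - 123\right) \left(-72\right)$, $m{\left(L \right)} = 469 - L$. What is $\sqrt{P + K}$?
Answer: $\frac{\sqrt{294005 + 1728778800500 \sqrt{41}}}{294005} \approx 11.316$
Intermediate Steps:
$u = 16056$ ($u = \left(-223\right) \left(-72\right) = 16056$)
$P = 20 \sqrt{41}$ ($P = \sqrt{\left(469 - 125\right) + 16056} = \sqrt{344 + 16056} = \sqrt{16400} = 20 \sqrt{41} \approx 128.06$)
$K = \frac{1}{294005} \approx 3.4013 \cdot 10^{-6}$
$\sqrt{P + K} = \sqrt{20 \sqrt{41} + \frac{1}{294005}} = \sqrt{\frac{1}{294005} + 20 \sqrt{41}}$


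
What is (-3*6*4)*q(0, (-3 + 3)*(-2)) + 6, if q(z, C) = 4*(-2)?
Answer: 582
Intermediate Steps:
q(z, C) = -8
(-3*6*4)*q(0, (-3 + 3)*(-2)) + 6 = (-3*6*4)*(-8) + 6 = -18*4*(-8) + 6 = -72*(-8) + 6 = 576 + 6 = 582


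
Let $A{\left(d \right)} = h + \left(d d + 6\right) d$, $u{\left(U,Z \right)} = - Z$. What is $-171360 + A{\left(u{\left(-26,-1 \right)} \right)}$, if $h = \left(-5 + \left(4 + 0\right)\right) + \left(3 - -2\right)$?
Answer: $-171349$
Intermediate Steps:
$h = 4$ ($h = \left(-5 + 4\right) + \left(3 + 2\right) = -1 + 5 = 4$)
$A{\left(d \right)} = 4 + d \left(6 + d^{2}\right)$ ($A{\left(d \right)} = 4 + \left(d d + 6\right) d = 4 + \left(d^{2} + 6\right) d = 4 + \left(6 + d^{2}\right) d = 4 + d \left(6 + d^{2}\right)$)
$-171360 + A{\left(u{\left(-26,-1 \right)} \right)} = -171360 + \left(4 + \left(\left(-1\right) \left(-1\right)\right)^{3} + 6 \left(\left(-1\right) \left(-1\right)\right)\right) = -171360 + \left(4 + 1^{3} + 6 \cdot 1\right) = -171360 + \left(4 + 1 + 6\right) = -171360 + 11 = -171349$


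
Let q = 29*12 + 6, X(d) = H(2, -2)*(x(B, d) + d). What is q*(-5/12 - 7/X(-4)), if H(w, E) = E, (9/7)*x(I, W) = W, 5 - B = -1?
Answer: -20591/64 ≈ -321.73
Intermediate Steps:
B = 6 (B = 5 - 1*(-1) = 5 + 1 = 6)
x(I, W) = 7*W/9
X(d) = -32*d/9 (X(d) = -2*(7*d/9 + d) = -32*d/9)
q = 354 (q = 348 + 6 = 354)
q*(-5/12 - 7/X(-4)) = 354*(-5/12 - 7/((-32/9*(-4)))) = 354*(-5*1/12 - 7/128/9) = 354*(-5/12 - 7*9/128) = 354*(-5/12 - 63/128) = 354*(-349/384) = -20591/64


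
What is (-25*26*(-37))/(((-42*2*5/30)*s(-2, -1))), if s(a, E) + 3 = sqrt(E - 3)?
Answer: 2775/7 + 1850*I/7 ≈ 396.43 + 264.29*I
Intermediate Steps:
s(a, E) = -3 + sqrt(-3 + E) (s(a, E) = -3 + sqrt(E - 3) = -3 + sqrt(-3 + E))
(-25*26*(-37))/(((-42*2*5/30)*s(-2, -1))) = (-25*26*(-37))/(((-42*2*5/30)*(-3 + sqrt(-3 - 1)))) = (-650*(-37))/(((-420/30)*(-3 + sqrt(-4)))) = 24050/(((-42*1/3)*(-3 + 2*I))) = 24050/((-14*(-3 + 2*I))) = 24050/(42 - 28*I) = 24050*((42 + 28*I)/2548) = 925*(42 + 28*I)/98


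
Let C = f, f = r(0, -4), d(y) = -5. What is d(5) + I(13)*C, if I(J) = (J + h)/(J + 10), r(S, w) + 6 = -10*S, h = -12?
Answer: -121/23 ≈ -5.2609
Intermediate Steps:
r(S, w) = -6 - 10*S
f = -6 (f = -6 - 10*0 = -6 + 0 = -6)
C = -6
I(J) = (-12 + J)/(10 + J) (I(J) = (J - 12)/(J + 10) = (-12 + J)/(10 + J))
d(5) + I(13)*C = -5 + ((-12 + 13)/(10 + 13))*(-6) = -5 + (1/23)*(-6) = -5 - 6/23 = -121/23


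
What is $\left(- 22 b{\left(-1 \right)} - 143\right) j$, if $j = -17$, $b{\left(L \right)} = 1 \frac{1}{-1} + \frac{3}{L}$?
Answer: $935$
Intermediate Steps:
$b{\left(L \right)} = -1 + \frac{3}{L}$ ($b{\left(L \right)} = 1 \left(-1\right) + \frac{3}{L} = -1 + \frac{3}{L}$)
$\left(- 22 b{\left(-1 \right)} - 143\right) j = \left(- 22 \frac{3 - -1}{-1} - 143\right) \left(-17\right) = \left(- 22 \left(- (3 + 1)\right) - 143\right) \left(-17\right) = \left(- 22 \left(\left(-1\right) 4\right) - 143\right) \left(-17\right) = \left(\left(-22\right) \left(-4\right) - 143\right) \left(-17\right) = \left(88 - 143\right) \left(-17\right) = \left(-55\right) \left(-17\right) = 935$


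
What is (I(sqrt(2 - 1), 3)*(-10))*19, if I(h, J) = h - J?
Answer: 380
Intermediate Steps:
(I(sqrt(2 - 1), 3)*(-10))*19 = ((sqrt(2 - 1) - 1*3)*(-10))*19 = ((sqrt(1) - 3)*(-10))*19 = ((1 - 3)*(-10))*19 = -2*(-10)*19 = 20*19 = 380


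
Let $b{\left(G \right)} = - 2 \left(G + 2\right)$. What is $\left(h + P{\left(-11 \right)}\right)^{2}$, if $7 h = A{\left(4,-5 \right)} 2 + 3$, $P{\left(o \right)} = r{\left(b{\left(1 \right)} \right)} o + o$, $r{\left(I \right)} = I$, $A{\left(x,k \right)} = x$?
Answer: $\frac{156816}{49} \approx 3200.3$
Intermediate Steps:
$b{\left(G \right)} = -4 - 2 G$ ($b{\left(G \right)} = - 2 \left(2 + G\right) = -4 - 2 G$)
$P{\left(o \right)} = - 5 o$ ($P{\left(o \right)} = \left(-4 - 2\right) o + o = - 6 o + o = - 5 o$)
$h = \frac{11}{7}$ ($h = \frac{4 \cdot 2 + 3}{7} = \frac{8 + 3}{7} = \frac{1}{7} \cdot 11 = \frac{11}{7} \approx 1.5714$)
$\left(h + P{\left(-11 \right)}\right)^{2} = \left(\frac{11}{7} - -55\right)^{2} = \left(\frac{11}{7} + 55\right)^{2} = \left(\frac{396}{7}\right)^{2} = \frac{156816}{49}$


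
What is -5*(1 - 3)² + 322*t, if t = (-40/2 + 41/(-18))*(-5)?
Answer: 322625/9 ≈ 35847.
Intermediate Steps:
t = 2005/18 (t = (-40*½ + 41*(-1/18))*(-5) = (-20 - 41/18)*(-5) = -401/18*(-5) = 2005/18 ≈ 111.39)
-5*(1 - 3)² + 322*t = -5*(1 - 3)² + 322*(2005/18) = -5*(-2)² + 322805/9 = -5*4 + 322805/9 = -20 + 322805/9 = 322625/9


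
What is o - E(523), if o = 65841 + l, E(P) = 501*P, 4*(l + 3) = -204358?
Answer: -494549/2 ≈ -2.4727e+5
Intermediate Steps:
l = -102185/2 (l = -3 + (1/4)*(-204358) = -3 - 102179/2 = -102185/2 ≈ -51093.)
o = 29497/2 (o = 65841 - 102185/2 = 29497/2 ≈ 14749.)
o - E(523) = 29497/2 - 501*523 = 29497/2 - 1*262023 = 29497/2 - 262023 = -494549/2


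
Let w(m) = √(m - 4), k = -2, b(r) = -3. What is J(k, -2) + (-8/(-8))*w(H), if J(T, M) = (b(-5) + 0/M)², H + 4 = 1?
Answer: 9 + I*√7 ≈ 9.0 + 2.6458*I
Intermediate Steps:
H = -3 (H = -4 + 1 = -3)
w(m) = √(-4 + m)
J(T, M) = 9 (J(T, M) = (-3 + 0/M)² = (-3 + 0)² = (-3)² = 9)
J(k, -2) + (-8/(-8))*w(H) = 9 + (-8/(-8))*√(-4 - 3) = 9 + (-8*(-⅛))*√(-7) = 9 + 1*(I*√7) = 9 + I*√7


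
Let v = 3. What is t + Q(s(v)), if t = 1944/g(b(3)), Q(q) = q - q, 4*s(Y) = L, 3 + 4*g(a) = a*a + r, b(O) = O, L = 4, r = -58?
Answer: -1944/13 ≈ -149.54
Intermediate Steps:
g(a) = -61/4 + a²/4 (g(a) = -¾ + (a*a - 58)/4 = -¾ + (a² - 58)/4 = -¾ + (-58 + a²)/4 = -¾ + (-29/2 + a²/4) = -61/4 + a²/4)
s(Y) = 1 (s(Y) = (¼)*4 = 1)
Q(q) = 0
t = -1944/13 (t = 1944/(-61/4 + (¼)*3²) = 1944/(-61/4 + (¼)*9) = 1944/(-61/4 + 9/4) = 1944/(-13) = 1944*(-1/13) = -1944/13 ≈ -149.54)
t + Q(s(v)) = -1944/13 + 0 = -1944/13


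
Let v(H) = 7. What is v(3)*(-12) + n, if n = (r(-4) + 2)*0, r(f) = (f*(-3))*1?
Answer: -84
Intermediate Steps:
r(f) = -3*f (r(f) = -3*f*1 = -3*f)
n = 0 (n = (-3*(-4) + 2)*0 = (12 + 2)*0 = 14*0 = 0)
v(3)*(-12) + n = 7*(-12) + 0 = -84 + 0 = -84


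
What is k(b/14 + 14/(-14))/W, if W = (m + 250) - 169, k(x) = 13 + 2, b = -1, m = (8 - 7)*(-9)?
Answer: 5/24 ≈ 0.20833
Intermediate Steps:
m = -9 (m = 1*(-9) = -9)
k(x) = 15
W = 72 (W = (-9 + 250) - 169 = 241 - 169 = 72)
k(b/14 + 14/(-14))/W = 15/72 = 15*(1/72) = 5/24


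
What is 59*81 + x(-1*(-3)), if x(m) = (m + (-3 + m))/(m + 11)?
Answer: 66909/14 ≈ 4779.2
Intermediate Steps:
x(m) = (-3 + 2*m)/(11 + m)
59*81 + x(-1*(-3)) = 59*81 + (-3 + 2*(-1*(-3)))/(11 - 1*(-3)) = 4779 + (-3 + 2*3)/(11 + 3) = 4779 + (-3 + 6)/14 = 4779 + (1/14)*3 = 4779 + 3/14 = 66909/14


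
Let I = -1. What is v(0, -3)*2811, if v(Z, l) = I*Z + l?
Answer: -8433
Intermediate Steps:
v(Z, l) = l - Z (v(Z, l) = -Z + l = l - Z)
v(0, -3)*2811 = (-3 - 1*0)*2811 = (-3 + 0)*2811 = -3*2811 = -8433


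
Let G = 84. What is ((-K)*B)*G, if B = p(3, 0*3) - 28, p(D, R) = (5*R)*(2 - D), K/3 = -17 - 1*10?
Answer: -190512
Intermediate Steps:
K = -81 (K = 3*(-17 - 1*10) = 3*(-17 - 10) = 3*(-27) = -81)
p(D, R) = 5*R*(2 - D)
B = -28 (B = 5*(0*3)*(2 - 1*3) - 28 = 5*0*(2 - 3) - 28 = 5*0*(-1) - 28 = 0 - 28 = -28)
((-K)*B)*G = (-1*(-81)*(-28))*84 = (81*(-28))*84 = -2268*84 = -190512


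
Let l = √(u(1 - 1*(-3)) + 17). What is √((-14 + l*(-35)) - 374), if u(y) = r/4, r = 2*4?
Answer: √(-388 - 35*√19) ≈ 23.25*I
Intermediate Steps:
r = 8
u(y) = 2 (u(y) = 8/4 = 8*(¼) = 2)
l = √19 (l = √(2 + 17) = √19 ≈ 4.3589)
√((-14 + l*(-35)) - 374) = √((-14 + √19*(-35)) - 374) = √((-14 - 35*√19) - 374) = √(-388 - 35*√19)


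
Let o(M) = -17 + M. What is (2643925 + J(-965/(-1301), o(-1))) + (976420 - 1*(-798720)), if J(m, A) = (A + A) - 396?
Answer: 4418633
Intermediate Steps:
J(m, A) = -396 + 2*A (J(m, A) = 2*A - 396 = -396 + 2*A)
(2643925 + J(-965/(-1301), o(-1))) + (976420 - 1*(-798720)) = (2643925 + (-396 + 2*(-17 - 1))) + (976420 - 1*(-798720)) = (2643925 + (-396 + 2*(-18))) + (976420 + 798720) = (2643925 + (-396 - 36)) + 1775140 = (2643925 - 432) + 1775140 = 2643493 + 1775140 = 4418633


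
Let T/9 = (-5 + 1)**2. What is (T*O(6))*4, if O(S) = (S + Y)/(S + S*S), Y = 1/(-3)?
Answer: 544/7 ≈ 77.714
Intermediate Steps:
Y = -1/3 (Y = 1*(-1/3) = -1/3 ≈ -0.33333)
T = 144 (T = 9*(-5 + 1)**2 = 9*(-4)**2 = 9*16 = 144)
O(S) = (-1/3 + S)/(S + S**2) (O(S) = (S - 1/3)/(S + S*S) = (-1/3 + S)/(S + S**2))
(T*O(6))*4 = (144*((-1/3 + 6)/(6*(1 + 6))))*4 = (144*((1/6)*(17/3)/7))*4 = (144*((1/6)*(1/7)*(17/3)))*4 = (144*(17/126))*4 = (136/7)*4 = 544/7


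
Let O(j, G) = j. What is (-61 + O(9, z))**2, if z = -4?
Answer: 2704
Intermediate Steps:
(-61 + O(9, z))**2 = (-61 + 9)**2 = (-52)**2 = 2704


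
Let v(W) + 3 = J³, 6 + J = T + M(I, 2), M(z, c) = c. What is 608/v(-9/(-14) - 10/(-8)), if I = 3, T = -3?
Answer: -304/173 ≈ -1.7572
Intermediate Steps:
J = -7 (J = -6 + (-3 + 2) = -6 - 1 = -7)
v(W) = -346 (v(W) = -3 + (-7)³ = -3 - 343 = -346)
608/v(-9/(-14) - 10/(-8)) = 608/(-346) = 608*(-1/346) = -304/173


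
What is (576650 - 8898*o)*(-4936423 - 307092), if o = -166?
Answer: -10768701138770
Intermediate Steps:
(576650 - 8898*o)*(-4936423 - 307092) = (576650 - 8898*(-166))*(-4936423 - 307092) = (576650 + 1477068)*(-5243515) = 2053718*(-5243515) = -10768701138770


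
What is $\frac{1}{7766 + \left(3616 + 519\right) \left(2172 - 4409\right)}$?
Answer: $- \frac{1}{9242229} \approx -1.082 \cdot 10^{-7}$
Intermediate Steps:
$\frac{1}{7766 + \left(3616 + 519\right) \left(2172 - 4409\right)} = \frac{1}{7766 + 4135 \left(-2237\right)} = \frac{1}{7766 - 9249995} = \frac{1}{-9242229} = - \frac{1}{9242229}$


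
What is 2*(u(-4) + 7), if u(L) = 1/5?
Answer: 72/5 ≈ 14.400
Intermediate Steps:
u(L) = 1/5
2*(u(-4) + 7) = 2*(1/5 + 7) = 2*(36/5) = 72/5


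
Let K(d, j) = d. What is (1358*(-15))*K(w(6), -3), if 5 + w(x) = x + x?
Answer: -142590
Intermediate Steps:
w(x) = -5 + 2*x (w(x) = -5 + (x + x) = -5 + 2*x)
(1358*(-15))*K(w(6), -3) = (1358*(-15))*(-5 + 2*6) = -20370*(-5 + 12) = -20370*7 = -142590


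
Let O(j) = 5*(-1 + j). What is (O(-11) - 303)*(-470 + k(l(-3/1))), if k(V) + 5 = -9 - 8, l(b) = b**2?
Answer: 178596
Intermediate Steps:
O(j) = -5 + 5*j
k(V) = -22 (k(V) = -5 + (-9 - 8) = -5 - 17 = -22)
(O(-11) - 303)*(-470 + k(l(-3/1))) = ((-5 + 5*(-11)) - 303)*(-470 - 22) = ((-5 - 55) - 303)*(-492) = (-60 - 303)*(-492) = -363*(-492) = 178596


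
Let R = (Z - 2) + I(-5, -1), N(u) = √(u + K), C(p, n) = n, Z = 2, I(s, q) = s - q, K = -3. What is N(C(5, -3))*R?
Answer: -4*I*√6 ≈ -9.798*I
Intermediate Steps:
N(u) = √(-3 + u) (N(u) = √(u - 3) = √(-3 + u))
R = -4 (R = (2 - 2) + (-5 - 1*(-1)) = 0 + (-5 + 1) = 0 - 4 = -4)
N(C(5, -3))*R = √(-3 - 3)*(-4) = √(-6)*(-4) = (I*√6)*(-4) = -4*I*√6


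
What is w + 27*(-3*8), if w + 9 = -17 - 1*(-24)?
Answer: -650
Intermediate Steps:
w = -2 (w = -9 + (-17 - 1*(-24)) = -9 + (-17 + 24) = -9 + 7 = -2)
w + 27*(-3*8) = -2 + 27*(-3*8) = -2 + 27*(-24) = -2 - 648 = -650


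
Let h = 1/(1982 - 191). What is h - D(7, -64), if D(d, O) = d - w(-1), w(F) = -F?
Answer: -10745/1791 ≈ -5.9994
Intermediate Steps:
h = 1/1791 ≈ 0.00055835
D(d, O) = -1 + d (D(d, O) = d - (-1)*(-1) = d - 1*1 = d - 1 = -1 + d)
h - D(7, -64) = 1/1791 - (-1 + 7) = 1/1791 - 1*6 = 1/1791 - 6 = -10745/1791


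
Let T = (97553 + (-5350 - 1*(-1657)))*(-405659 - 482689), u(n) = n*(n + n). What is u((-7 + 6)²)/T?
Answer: -1/41690171640 ≈ -2.3986e-11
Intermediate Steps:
u(n) = 2*n² (u(n) = n*(2*n) = 2*n²)
T = -83380343280 (T = (97553 + (-5350 + 1657))*(-888348) = (97553 - 3693)*(-888348) = 93860*(-888348) = -83380343280)
u((-7 + 6)²)/T = (2*((-7 + 6)²)²)/(-83380343280) = (2*((-1)²)²)*(-1/83380343280) = (2*1²)*(-1/83380343280) = (2*1)*(-1/83380343280) = 2*(-1/83380343280) = -1/41690171640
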